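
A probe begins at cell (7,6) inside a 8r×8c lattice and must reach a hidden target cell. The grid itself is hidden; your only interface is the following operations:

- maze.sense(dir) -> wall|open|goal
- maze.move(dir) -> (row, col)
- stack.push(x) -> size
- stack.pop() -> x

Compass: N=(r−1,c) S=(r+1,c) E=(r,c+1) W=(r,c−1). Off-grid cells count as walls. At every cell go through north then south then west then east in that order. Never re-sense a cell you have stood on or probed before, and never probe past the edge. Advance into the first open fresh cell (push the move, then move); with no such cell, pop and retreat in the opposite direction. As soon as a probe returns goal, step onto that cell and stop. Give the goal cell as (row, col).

~$ maze.sense dir=north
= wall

~$ maze.sense dir=west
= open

~$ stack.push x=west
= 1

~$ maze.move dir=west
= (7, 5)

~$ maze.sense dir=north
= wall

~$ maze.sense dir=west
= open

~$ stack.push x=west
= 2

~$ maze.move dir=west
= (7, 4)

~$ maze.sense dir=north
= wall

~$ maze.sense dir=west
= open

~$ stack.push x=west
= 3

~$ maze.move dir=west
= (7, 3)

~$ maze.sense dir=north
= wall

~$ maze.sense dir=west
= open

~$ stack.push x=west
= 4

~$ maze.move dir=west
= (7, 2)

~$ maze.sense dir=north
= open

~$ stack.push x=north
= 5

~$ maze.move dir=north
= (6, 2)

~$ maze.sense dir=north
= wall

~$ maze.sense dir=west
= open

~$ stack.push x=west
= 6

~$ maze.move dir=west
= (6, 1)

~$ maze.sense dir=north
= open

~$ stack.push x=north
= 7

~$ maze.move dir=north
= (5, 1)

~$ maze.sense dir=north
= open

~$ stack.push x=north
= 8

~$ maze.move dir=north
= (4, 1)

~$ maze.sense dir=north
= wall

~$ maze.sense dir=west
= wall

~$ maze.sense dir=east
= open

~$ stack.push x=east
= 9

~$ maze.move dir=east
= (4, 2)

~$ maze.sense dir=north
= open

~$ stack.push x=north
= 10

~$ maze.move dir=north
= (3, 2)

~$ maze.sense dir=north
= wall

~$ maze.sense dir=east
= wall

~$ stack.pop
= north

~$ maze.move dir=south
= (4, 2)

~$ maze.sense dir=east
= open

~$ stack.push x=east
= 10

~$ maze.move dir=east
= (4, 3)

~$ maze.sense dir=south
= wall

~$ maze.sense dir=east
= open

~$ stack.push x=east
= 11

~$ maze.move dir=east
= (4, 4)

~$ maze.sense dir=north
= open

~$ stack.push x=north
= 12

~$ maze.move dir=north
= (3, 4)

~$ maze.sense dir=north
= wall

~$ maze.sense dir=east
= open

~$ stack.push x=east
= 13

~$ maze.move dir=east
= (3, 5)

~$ maze.sense dir=north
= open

~$ stack.push x=north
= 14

~$ maze.move dir=north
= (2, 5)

~$ maze.sense dir=north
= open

~$ stack.push x=north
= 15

~$ maze.move dir=north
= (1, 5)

~$ maze.sense dir=north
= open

~$ stack.push x=north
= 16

~$ maze.move dir=north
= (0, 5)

~$ maze.sense dir=west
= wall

~$ maze.sense dir=east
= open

~$ stack.push x=east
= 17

~$ maze.move dir=east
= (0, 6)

~$ maze.sense dir=south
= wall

~$ maze.sense dir=east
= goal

~$ maze.move dir=east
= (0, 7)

Answer: (0, 7)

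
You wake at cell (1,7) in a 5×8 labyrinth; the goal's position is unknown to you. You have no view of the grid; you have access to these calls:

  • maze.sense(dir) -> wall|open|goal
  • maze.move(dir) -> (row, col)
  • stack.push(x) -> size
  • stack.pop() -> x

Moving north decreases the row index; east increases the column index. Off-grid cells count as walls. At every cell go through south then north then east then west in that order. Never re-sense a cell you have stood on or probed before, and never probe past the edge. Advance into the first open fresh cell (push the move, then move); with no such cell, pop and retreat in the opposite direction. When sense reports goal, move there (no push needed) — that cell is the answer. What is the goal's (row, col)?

> maze.sense south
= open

> stack.push south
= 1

> maze.move south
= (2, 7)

> maze.sense south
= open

> stack.push south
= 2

> maze.move south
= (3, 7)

> maze.sense south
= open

> stack.push south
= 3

> maze.move south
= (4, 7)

> maze.sense west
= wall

> stack.pop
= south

> maze.move north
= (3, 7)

> maze.sense west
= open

> stack.push west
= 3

> maze.move west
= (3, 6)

> maze.sense north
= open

> stack.push north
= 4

> maze.move north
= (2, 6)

> maze.sense north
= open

> stack.push north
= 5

> maze.move north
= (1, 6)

> maze.sense north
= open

> stack.push north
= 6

> maze.move north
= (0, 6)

> maze.sense east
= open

> stack.push east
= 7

> maze.move east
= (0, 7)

> stack.pop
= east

> maze.move west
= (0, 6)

> maze.sense west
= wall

> stack.pop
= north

> maze.move south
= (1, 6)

> maze.sense west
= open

> stack.push west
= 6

> maze.move west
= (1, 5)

> maze.sense south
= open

> stack.push south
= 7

> maze.move south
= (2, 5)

> maze.sense south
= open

> stack.push south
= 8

> maze.move south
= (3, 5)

> maze.sense south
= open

> stack.push south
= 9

> maze.move south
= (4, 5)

> maze.sense west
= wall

> stack.pop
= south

> maze.move north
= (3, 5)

> maze.sense west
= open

> stack.push west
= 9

> maze.move west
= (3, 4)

> maze.sense north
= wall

> maze.sense west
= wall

> stack.pop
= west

> maze.move east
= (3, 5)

> stack.pop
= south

> maze.move north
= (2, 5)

> stack.pop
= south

> maze.move north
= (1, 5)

> maze.sense west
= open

> stack.push west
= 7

> maze.move west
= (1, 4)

> maze.sense north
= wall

> maze.sense west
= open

> stack.push west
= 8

> maze.move west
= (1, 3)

> maze.sense south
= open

> stack.push south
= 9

> maze.move south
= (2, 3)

> maze.sense west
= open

> stack.push west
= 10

> maze.move west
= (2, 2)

> maze.sense south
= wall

> maze.sense north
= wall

> maze.sense west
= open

> stack.push west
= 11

> maze.move west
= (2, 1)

> maze.sense south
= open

> stack.push south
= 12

> maze.move south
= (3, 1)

> maze.sense south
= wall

> maze.sense west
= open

> stack.push west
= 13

> maze.move west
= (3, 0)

> maze.sense south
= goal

> maze.move south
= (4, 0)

Answer: (4, 0)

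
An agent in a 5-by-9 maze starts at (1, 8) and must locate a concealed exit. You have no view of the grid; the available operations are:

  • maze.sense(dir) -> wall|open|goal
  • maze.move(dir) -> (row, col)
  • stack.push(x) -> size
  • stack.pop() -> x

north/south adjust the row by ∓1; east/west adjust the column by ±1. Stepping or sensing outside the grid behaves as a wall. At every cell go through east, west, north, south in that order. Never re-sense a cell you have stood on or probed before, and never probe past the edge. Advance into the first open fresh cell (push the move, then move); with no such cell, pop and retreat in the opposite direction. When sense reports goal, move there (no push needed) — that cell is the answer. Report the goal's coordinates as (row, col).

·→ maze.sense(dir: west)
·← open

·→ stack.push(x: west)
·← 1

·→ maze.move(dir: west)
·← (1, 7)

·→ maze.sense(dir: west)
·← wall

·→ maze.sense(dir: north)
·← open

·→ stack.push(x: north)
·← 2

·→ maze.move(dir: north)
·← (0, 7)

·→ maze.sense(dir: east)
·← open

·→ stack.push(x: east)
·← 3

·→ maze.move(dir: east)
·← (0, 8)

·→ stack.pop()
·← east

·→ maze.move(dir: west)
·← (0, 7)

·→ maze.sense(dir: west)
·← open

·→ stack.push(x: west)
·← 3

·→ maze.move(dir: west)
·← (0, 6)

·→ maze.sense(dir: west)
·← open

·→ stack.push(x: west)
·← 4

·→ maze.move(dir: west)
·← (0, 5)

·→ maze.sense(dir: west)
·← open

·→ stack.push(x: west)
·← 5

·→ maze.move(dir: west)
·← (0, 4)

·→ maze.sense(dir: west)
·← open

·→ stack.push(x: west)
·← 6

·→ maze.move(dir: west)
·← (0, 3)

·→ maze.sense(dir: west)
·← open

·→ stack.push(x: west)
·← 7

·→ maze.move(dir: west)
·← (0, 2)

·→ maze.sense(dir: west)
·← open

·→ stack.push(x: west)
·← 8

·→ maze.move(dir: west)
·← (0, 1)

·→ maze.sense(dir: west)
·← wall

·→ maze.sense(dir: south)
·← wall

·→ stack.pop()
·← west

·→ maze.move(dir: east)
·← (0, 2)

·→ maze.sense(dir: south)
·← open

·→ stack.push(x: south)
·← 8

·→ maze.move(dir: south)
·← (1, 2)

·→ maze.sense(dir: east)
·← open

·→ stack.push(x: east)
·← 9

·→ maze.move(dir: east)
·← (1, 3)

·→ maze.sense(dir: east)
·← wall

·→ maze.sense(dir: south)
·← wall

·→ stack.pop()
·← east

·→ maze.move(dir: west)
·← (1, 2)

·→ maze.sense(dir: south)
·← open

·→ stack.push(x: south)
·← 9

·→ maze.move(dir: south)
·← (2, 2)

·→ maze.sense(dir: west)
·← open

·→ stack.push(x: west)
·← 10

·→ maze.move(dir: west)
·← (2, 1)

·→ maze.sense(dir: west)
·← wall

·→ maze.sense(dir: south)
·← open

·→ stack.push(x: south)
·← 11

·→ maze.move(dir: south)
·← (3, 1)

·→ maze.sense(dir: east)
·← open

·→ stack.push(x: east)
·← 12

·→ maze.move(dir: east)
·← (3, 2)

·→ maze.sense(dir: east)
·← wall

·→ maze.sense(dir: south)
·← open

·→ stack.push(x: south)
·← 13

·→ maze.move(dir: south)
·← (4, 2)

·→ maze.sense(dir: east)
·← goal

·→ maze.move(dir: east)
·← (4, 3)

Answer: (4, 3)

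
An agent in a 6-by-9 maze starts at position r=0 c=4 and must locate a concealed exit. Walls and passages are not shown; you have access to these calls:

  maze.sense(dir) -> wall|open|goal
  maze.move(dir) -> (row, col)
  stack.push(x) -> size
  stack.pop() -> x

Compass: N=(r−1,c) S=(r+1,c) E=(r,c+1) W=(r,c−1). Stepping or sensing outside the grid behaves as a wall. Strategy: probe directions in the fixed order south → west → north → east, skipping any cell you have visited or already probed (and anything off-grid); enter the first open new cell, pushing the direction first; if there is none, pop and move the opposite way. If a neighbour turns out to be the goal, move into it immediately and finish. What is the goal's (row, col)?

Next I call maze.sense using dir: south, — result: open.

Using stack.push using x: south, yielding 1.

Using maze.move using dir: south, and get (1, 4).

I call maze.sense using dir: south, and get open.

I invoke stack.push using x: south, and observe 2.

Now I run maze.move using dir: south, → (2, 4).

Then maze.sense using dir: south, : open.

Invoking stack.push using x: south, which returns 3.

Calling maze.move using dir: south, → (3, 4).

I call maze.sense using dir: south, and get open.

I try stack.push using x: south, → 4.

Now I run maze.move using dir: south, and see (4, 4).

Calling maze.sense using dir: south, which returns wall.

Invoking maze.sense using dir: west, and observe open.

Next I call stack.push using x: west, and see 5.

Calling maze.move using dir: west, — result: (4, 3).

I run maze.sense using dir: south, yielding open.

I use stack.push using x: south, — result: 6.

Now I run maze.move using dir: south, yielding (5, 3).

Invoking maze.sense using dir: west, which returns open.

Invoking stack.push using x: west, and get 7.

Using maze.move using dir: west, and observe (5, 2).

I invoke maze.sense using dir: west, — result: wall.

I run maze.sense using dir: north, and observe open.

I invoke stack.push using x: north, and get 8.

Invoking maze.move using dir: north, — result: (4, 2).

Then maze.sense using dir: west, and observe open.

Calling stack.push using x: west, which returns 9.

Next I call maze.move using dir: west, which returns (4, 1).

Invoking maze.sense using dir: west, and observe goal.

I use maze.move using dir: west, — result: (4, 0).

Answer: (4, 0)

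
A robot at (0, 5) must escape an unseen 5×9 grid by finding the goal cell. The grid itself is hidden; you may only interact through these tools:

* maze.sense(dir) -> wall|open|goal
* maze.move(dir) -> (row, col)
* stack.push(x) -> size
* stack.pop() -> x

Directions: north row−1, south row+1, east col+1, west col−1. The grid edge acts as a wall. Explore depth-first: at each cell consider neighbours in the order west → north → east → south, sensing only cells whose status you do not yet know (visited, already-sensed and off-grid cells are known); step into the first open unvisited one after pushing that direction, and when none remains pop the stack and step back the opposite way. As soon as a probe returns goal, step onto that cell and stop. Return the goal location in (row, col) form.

·→ maze.sense(dir→west)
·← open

·→ stack.push(x→west)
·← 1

·→ maze.move(dir→west)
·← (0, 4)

·→ maze.sense(dir→west)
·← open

·→ stack.push(x→west)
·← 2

·→ maze.move(dir→west)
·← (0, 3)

·→ maze.sense(dir→west)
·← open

·→ stack.push(x→west)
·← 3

·→ maze.move(dir→west)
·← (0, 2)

·→ maze.sense(dir→west)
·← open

·→ stack.push(x→west)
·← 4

·→ maze.move(dir→west)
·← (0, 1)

·→ maze.sense(dir→west)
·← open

·→ stack.push(x→west)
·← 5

·→ maze.move(dir→west)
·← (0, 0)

·→ maze.sense(dir→south)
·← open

·→ stack.push(x→south)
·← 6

·→ maze.move(dir→south)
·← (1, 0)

·→ maze.sense(dir→east)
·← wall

·→ maze.sense(dir→south)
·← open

·→ stack.push(x→south)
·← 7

·→ maze.move(dir→south)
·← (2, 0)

·→ maze.sense(dir→east)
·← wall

·→ maze.sense(dir→south)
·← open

·→ stack.push(x→south)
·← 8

·→ maze.move(dir→south)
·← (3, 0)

·→ maze.sense(dir→east)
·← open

·→ stack.push(x→east)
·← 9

·→ maze.move(dir→east)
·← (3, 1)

·→ maze.sense(dir→east)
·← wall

·→ maze.sense(dir→south)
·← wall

·→ stack.pop()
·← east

·→ maze.move(dir→west)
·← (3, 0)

·→ maze.sense(dir→south)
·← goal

·→ maze.move(dir→south)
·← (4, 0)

Answer: (4, 0)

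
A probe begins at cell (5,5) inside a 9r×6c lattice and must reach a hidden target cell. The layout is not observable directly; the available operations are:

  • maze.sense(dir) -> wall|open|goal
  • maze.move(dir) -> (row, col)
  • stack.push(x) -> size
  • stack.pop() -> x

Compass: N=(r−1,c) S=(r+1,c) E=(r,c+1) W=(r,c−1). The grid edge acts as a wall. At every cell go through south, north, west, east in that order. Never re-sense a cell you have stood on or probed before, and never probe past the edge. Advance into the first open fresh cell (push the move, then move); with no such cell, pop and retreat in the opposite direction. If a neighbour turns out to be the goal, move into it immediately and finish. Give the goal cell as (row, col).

==> maze.sense(dir: south)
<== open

==> stack.push(x: south)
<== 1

==> maze.move(dir: south)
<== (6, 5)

==> maze.sense(dir: south)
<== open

==> stack.push(x: south)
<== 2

==> maze.move(dir: south)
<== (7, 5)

==> maze.sense(dir: south)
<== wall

==> maze.sense(dir: west)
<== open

==> stack.push(x: west)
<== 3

==> maze.move(dir: west)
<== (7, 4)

==> maze.sense(dir: south)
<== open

==> stack.push(x: south)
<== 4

==> maze.move(dir: south)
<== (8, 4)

==> maze.sense(dir: west)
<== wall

==> stack.pop()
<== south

==> maze.move(dir: north)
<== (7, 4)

==> maze.sense(dir: north)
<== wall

==> maze.sense(dir: west)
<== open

==> stack.push(x: west)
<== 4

==> maze.move(dir: west)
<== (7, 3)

==> maze.sense(dir: north)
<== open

==> stack.push(x: north)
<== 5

==> maze.move(dir: north)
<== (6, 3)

==> maze.sense(dir: north)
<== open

==> stack.push(x: north)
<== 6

==> maze.move(dir: north)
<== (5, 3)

==> maze.sense(dir: north)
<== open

==> stack.push(x: north)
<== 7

==> maze.move(dir: north)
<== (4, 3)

==> maze.sense(dir: north)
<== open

==> stack.push(x: north)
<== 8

==> maze.move(dir: north)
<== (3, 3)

==> maze.sense(dir: north)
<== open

==> stack.push(x: north)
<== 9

==> maze.move(dir: north)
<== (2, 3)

==> maze.sense(dir: north)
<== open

==> stack.push(x: north)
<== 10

==> maze.move(dir: north)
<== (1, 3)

==> maze.sense(dir: north)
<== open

==> stack.push(x: north)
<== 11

==> maze.move(dir: north)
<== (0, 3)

==> maze.sense(dir: west)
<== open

==> stack.push(x: west)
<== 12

==> maze.move(dir: west)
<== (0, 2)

==> maze.sense(dir: south)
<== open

==> stack.push(x: south)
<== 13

==> maze.move(dir: south)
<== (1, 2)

==> maze.sense(dir: south)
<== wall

==> maze.sense(dir: west)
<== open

==> stack.push(x: west)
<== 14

==> maze.move(dir: west)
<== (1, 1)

==> maze.sense(dir: south)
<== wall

==> maze.sense(dir: north)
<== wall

==> maze.sense(dir: west)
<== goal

==> maze.move(dir: west)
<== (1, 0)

Answer: (1, 0)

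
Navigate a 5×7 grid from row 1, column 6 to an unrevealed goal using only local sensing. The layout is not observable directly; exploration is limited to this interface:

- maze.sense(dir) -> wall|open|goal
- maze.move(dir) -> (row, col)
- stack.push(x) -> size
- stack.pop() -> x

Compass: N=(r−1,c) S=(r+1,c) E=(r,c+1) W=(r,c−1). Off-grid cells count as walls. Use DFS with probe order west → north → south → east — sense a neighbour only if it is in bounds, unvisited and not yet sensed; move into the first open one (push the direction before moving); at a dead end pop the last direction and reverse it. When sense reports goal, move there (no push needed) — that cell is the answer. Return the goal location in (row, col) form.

-- maze.sense(dir=west) -> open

-- stack.push(x=west) -> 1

-- maze.move(dir=west) -> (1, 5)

-- maze.sense(dir=west) -> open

-- stack.push(x=west) -> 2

-- maze.move(dir=west) -> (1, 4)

-- maze.sense(dir=west) -> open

-- stack.push(x=west) -> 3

-- maze.move(dir=west) -> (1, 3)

-- maze.sense(dir=west) -> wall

-- maze.sense(dir=north) -> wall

-- maze.sense(dir=south) -> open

-- stack.push(x=south) -> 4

-- maze.move(dir=south) -> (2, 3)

-- maze.sense(dir=west) -> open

-- stack.push(x=west) -> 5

-- maze.move(dir=west) -> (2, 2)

-- maze.sense(dir=west) -> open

-- stack.push(x=west) -> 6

-- maze.move(dir=west) -> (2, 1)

-- maze.sense(dir=west) -> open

-- stack.push(x=west) -> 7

-- maze.move(dir=west) -> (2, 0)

-- maze.sense(dir=north) -> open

-- stack.push(x=north) -> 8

-- maze.move(dir=north) -> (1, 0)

-- maze.sense(dir=north) -> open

-- stack.push(x=north) -> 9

-- maze.move(dir=north) -> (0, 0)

-- maze.sense(dir=east) -> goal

-- maze.move(dir=east) -> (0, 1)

Answer: (0, 1)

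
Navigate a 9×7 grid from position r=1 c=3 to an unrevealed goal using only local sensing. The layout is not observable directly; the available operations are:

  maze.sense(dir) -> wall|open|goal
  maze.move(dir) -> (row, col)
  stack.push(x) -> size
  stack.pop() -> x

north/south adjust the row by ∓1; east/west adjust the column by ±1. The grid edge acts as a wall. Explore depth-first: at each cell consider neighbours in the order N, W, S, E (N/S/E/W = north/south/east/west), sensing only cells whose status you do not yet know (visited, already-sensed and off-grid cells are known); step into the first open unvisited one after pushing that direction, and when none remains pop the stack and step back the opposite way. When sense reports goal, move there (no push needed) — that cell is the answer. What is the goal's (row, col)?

I try sense with dir→north, and get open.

I use push with x→north, and see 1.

I try move with dir→north, giving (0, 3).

I try sense with dir→west, giving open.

Calling push with x→west, and see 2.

Calling move with dir→west, : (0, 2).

I call sense with dir→west, → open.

Then push with x→west, which returns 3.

I try move with dir→west, : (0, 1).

Invoking sense with dir→west, giving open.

I call push with x→west, giving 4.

I invoke move with dir→west, giving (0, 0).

I use sense with dir→south, giving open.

Next I call push with x→south, yielding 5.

I try move with dir→south, yielding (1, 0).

I use sense with dir→south, and observe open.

Then push with x→south, → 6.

I run move with dir→south, — result: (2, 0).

Using sense with dir→south, and observe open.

Invoking push with x→south, → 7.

Then move with dir→south, → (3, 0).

Invoking sense with dir→south, : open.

Then push with x→south, : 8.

Now I run move with dir→south, giving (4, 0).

I call sense with dir→south, giving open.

Calling push with x→south, — result: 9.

Invoking move with dir→south, and observe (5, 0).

I call sense with dir→south, — result: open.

Calling push with x→south, yielding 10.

I invoke move with dir→south, and get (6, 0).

Using sense with dir→south, and observe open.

I run push with x→south, which returns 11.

Calling move with dir→south, and see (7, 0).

Then sense with dir→south, and see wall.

Using sense with dir→east, : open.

I use push with x→east, and get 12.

Calling move with dir→east, giving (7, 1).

I use sense with dir→north, → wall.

Calling sense with dir→south, giving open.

I invoke push with x→south, giving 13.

Using move with dir→south, and see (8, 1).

I use sense with dir→east, and see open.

Calling push with x→east, : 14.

I call move with dir→east, yielding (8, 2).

I invoke sense with dir→north, yielding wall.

Now I run sense with dir→east, and observe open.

I use push with x→east, : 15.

I run move with dir→east, and get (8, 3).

I invoke sense with dir→north, and see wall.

I call sense with dir→east, yielding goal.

I call move with dir→east, yielding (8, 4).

Answer: (8, 4)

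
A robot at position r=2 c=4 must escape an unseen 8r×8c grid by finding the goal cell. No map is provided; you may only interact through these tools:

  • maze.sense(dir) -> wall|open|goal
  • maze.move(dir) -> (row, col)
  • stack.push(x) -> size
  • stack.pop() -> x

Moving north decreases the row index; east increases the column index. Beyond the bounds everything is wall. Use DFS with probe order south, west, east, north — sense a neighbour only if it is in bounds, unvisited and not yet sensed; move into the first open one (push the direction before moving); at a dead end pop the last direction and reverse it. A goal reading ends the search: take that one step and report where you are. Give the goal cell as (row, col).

;; 1. sense(dir: south) == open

;; 2. push(x: south) == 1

;; 3. move(dir: south) == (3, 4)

;; 4. sense(dir: south) == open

;; 5. push(x: south) == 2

;; 6. move(dir: south) == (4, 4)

;; 7. sense(dir: south) == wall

;; 8. sense(dir: west) == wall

;; 9. sense(dir: east) == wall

;; 10. pop() == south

;; 11. move(dir: north) == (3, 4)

;; 12. sense(dir: west) == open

;; 13. push(x: west) == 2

;; 14. move(dir: west) == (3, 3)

;; 15. sense(dir: west) == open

;; 16. push(x: west) == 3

;; 17. move(dir: west) == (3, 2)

;; 18. sense(dir: south) == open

;; 19. push(x: south) == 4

;; 20. move(dir: south) == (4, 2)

;; 21. sense(dir: south) == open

;; 22. push(x: south) == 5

;; 23. move(dir: south) == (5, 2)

;; 24. sense(dir: south) == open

;; 25. push(x: south) == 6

;; 26. move(dir: south) == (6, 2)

;; 27. sense(dir: south) == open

;; 28. push(x: south) == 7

;; 29. move(dir: south) == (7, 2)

;; 30. sense(dir: west) == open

;; 31. push(x: west) == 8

;; 32. move(dir: west) == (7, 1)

;; 33. sense(dir: west) == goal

;; 34. move(dir: west) == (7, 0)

Answer: (7, 0)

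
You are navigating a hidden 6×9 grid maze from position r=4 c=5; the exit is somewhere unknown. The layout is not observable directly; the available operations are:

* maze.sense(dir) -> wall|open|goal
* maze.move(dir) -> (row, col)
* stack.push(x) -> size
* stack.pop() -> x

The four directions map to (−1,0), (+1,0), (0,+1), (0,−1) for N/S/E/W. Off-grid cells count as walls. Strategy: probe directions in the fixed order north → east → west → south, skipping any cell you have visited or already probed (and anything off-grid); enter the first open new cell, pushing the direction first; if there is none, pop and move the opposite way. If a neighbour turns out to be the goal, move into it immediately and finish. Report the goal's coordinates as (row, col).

// maze.sense(dir=north) : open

// stack.push(x=north) : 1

// maze.move(dir=north) : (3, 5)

// maze.sense(dir=north) : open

// stack.push(x=north) : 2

// maze.move(dir=north) : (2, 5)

// maze.sense(dir=north) : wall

// maze.sense(dir=east) : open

// stack.push(x=east) : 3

// maze.move(dir=east) : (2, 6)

// maze.sense(dir=north) : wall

// maze.sense(dir=east) : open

// stack.push(x=east) : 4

// maze.move(dir=east) : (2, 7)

// maze.sense(dir=north) : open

// stack.push(x=north) : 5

// maze.move(dir=north) : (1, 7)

// maze.sense(dir=north) : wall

// maze.sense(dir=east) : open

// stack.push(x=east) : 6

// maze.move(dir=east) : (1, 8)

// maze.sense(dir=north) : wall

// maze.sense(dir=south) : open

// stack.push(x=south) : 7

// maze.move(dir=south) : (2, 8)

// maze.sense(dir=south) : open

// stack.push(x=south) : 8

// maze.move(dir=south) : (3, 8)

// maze.sense(dir=west) : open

// stack.push(x=west) : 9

// maze.move(dir=west) : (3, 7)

// maze.sense(dir=west) : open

// stack.push(x=west) : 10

// maze.move(dir=west) : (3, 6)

// maze.sense(dir=south) : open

// stack.push(x=south) : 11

// maze.move(dir=south) : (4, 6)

// maze.sense(dir=east) : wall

// maze.sense(dir=south) : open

// stack.push(x=south) : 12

// maze.move(dir=south) : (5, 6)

// maze.sense(dir=east) : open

// stack.push(x=east) : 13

// maze.move(dir=east) : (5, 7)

// maze.sense(dir=east) : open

// stack.push(x=east) : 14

// maze.move(dir=east) : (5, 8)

// maze.sense(dir=north) : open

// stack.push(x=north) : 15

// maze.move(dir=north) : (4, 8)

// stack.pop() : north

// maze.move(dir=south) : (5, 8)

// stack.pop() : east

// maze.move(dir=west) : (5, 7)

// stack.pop() : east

// maze.move(dir=west) : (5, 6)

// maze.sense(dir=west) : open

// stack.push(x=west) : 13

// maze.move(dir=west) : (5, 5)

// maze.sense(dir=west) : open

// stack.push(x=west) : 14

// maze.move(dir=west) : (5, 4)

// maze.sense(dir=north) : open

// stack.push(x=north) : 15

// maze.move(dir=north) : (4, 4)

// maze.sense(dir=north) : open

// stack.push(x=north) : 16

// maze.move(dir=north) : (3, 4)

// maze.sense(dir=north) : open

// stack.push(x=north) : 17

// maze.move(dir=north) : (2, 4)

// maze.sense(dir=north) : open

// stack.push(x=north) : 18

// maze.move(dir=north) : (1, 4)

// maze.sense(dir=north) : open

// stack.push(x=north) : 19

// maze.move(dir=north) : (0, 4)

// maze.sense(dir=east) : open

// stack.push(x=east) : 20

// maze.move(dir=east) : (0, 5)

// maze.sense(dir=east) : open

// stack.push(x=east) : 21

// maze.move(dir=east) : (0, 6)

// stack.pop() : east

// maze.move(dir=west) : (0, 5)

// stack.pop() : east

// maze.move(dir=west) : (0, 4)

// maze.sense(dir=west) : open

// stack.push(x=west) : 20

// maze.move(dir=west) : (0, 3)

// maze.sense(dir=west) : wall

// maze.sense(dir=south) : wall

// stack.pop() : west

// maze.move(dir=east) : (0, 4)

// stack.pop() : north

// maze.move(dir=south) : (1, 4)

// stack.pop() : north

// maze.move(dir=south) : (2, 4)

// maze.sense(dir=west) : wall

// stack.pop() : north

// maze.move(dir=south) : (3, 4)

// maze.sense(dir=west) : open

// stack.push(x=west) : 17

// maze.move(dir=west) : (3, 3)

// maze.sense(dir=west) : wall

// maze.sense(dir=south) : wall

// stack.pop() : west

// maze.move(dir=east) : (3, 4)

// stack.pop() : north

// maze.move(dir=south) : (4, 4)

// stack.pop() : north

// maze.move(dir=south) : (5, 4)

// maze.sense(dir=west) : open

// stack.push(x=west) : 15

// maze.move(dir=west) : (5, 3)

// maze.sense(dir=west) : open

// stack.push(x=west) : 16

// maze.move(dir=west) : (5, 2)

// maze.sense(dir=north) : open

// stack.push(x=north) : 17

// maze.move(dir=north) : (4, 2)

// maze.sense(dir=west) : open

// stack.push(x=west) : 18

// maze.move(dir=west) : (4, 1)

// maze.sense(dir=north) : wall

// maze.sense(dir=west) : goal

// maze.move(dir=west) : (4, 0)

Answer: (4, 0)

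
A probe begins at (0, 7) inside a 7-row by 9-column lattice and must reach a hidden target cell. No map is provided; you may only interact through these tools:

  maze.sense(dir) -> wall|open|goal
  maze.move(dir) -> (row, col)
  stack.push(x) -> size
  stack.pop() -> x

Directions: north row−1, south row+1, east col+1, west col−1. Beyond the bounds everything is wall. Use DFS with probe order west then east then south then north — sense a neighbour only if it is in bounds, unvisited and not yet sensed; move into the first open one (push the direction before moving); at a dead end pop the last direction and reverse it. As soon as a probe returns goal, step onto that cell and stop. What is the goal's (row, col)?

Then maze.sense with dir→west, giving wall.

I call maze.sense with dir→east, and see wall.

I call maze.sense with dir→south, : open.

Next I call stack.push with x→south, and see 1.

I try maze.move with dir→south, — result: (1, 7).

Calling maze.sense with dir→west, and observe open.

I call stack.push with x→west, — result: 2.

I invoke maze.move with dir→west, : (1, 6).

Now I run maze.sense with dir→west, — result: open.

I invoke stack.push with x→west, and see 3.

Now I run maze.move with dir→west, and observe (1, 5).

Then maze.sense with dir→west, and see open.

I run stack.push with x→west, and see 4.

Then maze.move with dir→west, giving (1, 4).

Using maze.sense with dir→west, — result: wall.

Then maze.sense with dir→south, giving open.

Using stack.push with x→south, giving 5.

I call maze.move with dir→south, yielding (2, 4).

Next I call maze.sense with dir→west, : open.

I invoke stack.push with x→west, and see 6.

I invoke maze.move with dir→west, and see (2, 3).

I use maze.sense with dir→west, giving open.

I call stack.push with x→west, and get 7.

Next I call maze.move with dir→west, and observe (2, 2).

Now I run maze.sense with dir→west, : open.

I use stack.push with x→west, and observe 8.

Using maze.move with dir→west, : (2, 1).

I run maze.sense with dir→west, yielding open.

I run stack.push with x→west, and get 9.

I try maze.move with dir→west, which returns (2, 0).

Then maze.sense with dir→south, giving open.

Then stack.push with x→south, and observe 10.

I invoke maze.move with dir→south, and see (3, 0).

Then maze.sense with dir→east, yielding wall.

Invoking maze.sense with dir→south, — result: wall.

Then stack.pop(), and get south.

Using maze.move with dir→north, : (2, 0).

Invoking maze.sense with dir→north, giving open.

Next I call stack.push with x→north, → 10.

Next I call maze.move with dir→north, which returns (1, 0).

Now I run maze.sense with dir→east, : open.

Invoking stack.push with x→east, and observe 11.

Next I call maze.move with dir→east, : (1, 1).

I call maze.sense with dir→east, giving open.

Next I call stack.push with x→east, yielding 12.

Next I call maze.move with dir→east, giving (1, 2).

Next I call maze.sense with dir→north, and observe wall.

I run stack.pop(), and get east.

I use maze.move with dir→west, and get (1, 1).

I run maze.sense with dir→north, and observe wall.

I invoke stack.pop, and see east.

Now I run maze.move with dir→west, — result: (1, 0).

I invoke maze.sense with dir→north, giving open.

Then stack.push with x→north, and observe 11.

Invoking maze.move with dir→north, giving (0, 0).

I use stack.pop, and get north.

Now I run maze.move with dir→south, — result: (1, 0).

Now I run stack.pop, and observe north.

I try maze.move with dir→south, and get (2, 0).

I call stack.pop, — result: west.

Using maze.move with dir→east, → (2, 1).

I try stack.pop(), and observe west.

Invoking maze.move with dir→east, and see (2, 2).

I try maze.sense with dir→south, : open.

I run stack.push with x→south, giving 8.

Calling maze.move with dir→south, which returns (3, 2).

I use maze.sense with dir→east, → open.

I invoke stack.push with x→east, : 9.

I call maze.move with dir→east, — result: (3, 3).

I call maze.sense with dir→east, and see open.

I run stack.push with x→east, and see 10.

Calling maze.move with dir→east, : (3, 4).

Calling maze.sense with dir→east, which returns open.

I use stack.push with x→east, and get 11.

Now I run maze.move with dir→east, and observe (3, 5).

I try maze.sense with dir→east, and see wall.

Invoking maze.sense with dir→south, and see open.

Next I call stack.push with x→south, → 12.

I invoke maze.move with dir→south, giving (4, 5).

Then maze.sense with dir→west, giving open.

I invoke stack.push with x→west, giving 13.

Next I call maze.move with dir→west, giving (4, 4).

Calling maze.sense with dir→west, — result: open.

I call stack.push with x→west, and get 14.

Invoking maze.move with dir→west, and see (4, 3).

I try maze.sense with dir→west, and see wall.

Next I call maze.sense with dir→south, → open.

Now I run stack.push with x→south, and get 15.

Using maze.move with dir→south, and get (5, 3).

Using maze.sense with dir→west, and get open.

Invoking stack.push with x→west, and see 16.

I run maze.move with dir→west, — result: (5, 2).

I use maze.sense with dir→west, giving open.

Next I call stack.push with x→west, and see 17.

Then maze.move with dir→west, which returns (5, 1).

Next I call maze.sense with dir→west, — result: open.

I try stack.push with x→west, → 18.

I try maze.move with dir→west, → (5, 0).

I try maze.sense with dir→south, — result: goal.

Then maze.move with dir→south, and see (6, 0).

Answer: (6, 0)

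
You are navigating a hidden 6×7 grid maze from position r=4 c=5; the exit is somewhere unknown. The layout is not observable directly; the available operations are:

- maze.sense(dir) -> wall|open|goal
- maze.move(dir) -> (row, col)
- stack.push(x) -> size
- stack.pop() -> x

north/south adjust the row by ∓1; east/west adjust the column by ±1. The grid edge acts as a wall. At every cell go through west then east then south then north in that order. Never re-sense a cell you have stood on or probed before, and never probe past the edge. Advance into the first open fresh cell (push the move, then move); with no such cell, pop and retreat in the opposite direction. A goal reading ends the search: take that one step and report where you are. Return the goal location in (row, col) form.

>> sense(dir='west')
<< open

>> push(x='west')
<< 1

>> move(dir='west')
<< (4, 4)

>> sense(dir='west')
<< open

>> push(x='west')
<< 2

>> move(dir='west')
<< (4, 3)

>> sense(dir='west')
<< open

>> push(x='west')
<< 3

>> move(dir='west')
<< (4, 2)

>> sense(dir='west')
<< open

>> push(x='west')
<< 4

>> move(dir='west')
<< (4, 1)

>> sense(dir='west')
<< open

>> push(x='west')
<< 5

>> move(dir='west')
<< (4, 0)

>> sense(dir='south')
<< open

>> push(x='south')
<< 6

>> move(dir='south')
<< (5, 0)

>> sense(dir='east')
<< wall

>> pop()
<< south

>> move(dir='north')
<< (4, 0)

>> sense(dir='north')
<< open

>> push(x='north')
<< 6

>> move(dir='north')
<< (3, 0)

>> sense(dir='east')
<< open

>> push(x='east')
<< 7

>> move(dir='east')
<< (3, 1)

>> sense(dir='east')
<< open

>> push(x='east')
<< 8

>> move(dir='east')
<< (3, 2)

>> sense(dir='east')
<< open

>> push(x='east')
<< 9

>> move(dir='east')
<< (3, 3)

>> sense(dir='east')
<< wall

>> sense(dir='north')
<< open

>> push(x='north')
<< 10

>> move(dir='north')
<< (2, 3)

>> sense(dir='west')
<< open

>> push(x='west')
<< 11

>> move(dir='west')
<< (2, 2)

>> sense(dir='west')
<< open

>> push(x='west')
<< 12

>> move(dir='west')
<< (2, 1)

>> sense(dir='west')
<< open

>> push(x='west')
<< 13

>> move(dir='west')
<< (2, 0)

>> sense(dir='north')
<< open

>> push(x='north')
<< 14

>> move(dir='north')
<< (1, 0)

>> sense(dir='east')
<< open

>> push(x='east')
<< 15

>> move(dir='east')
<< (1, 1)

>> sense(dir='east')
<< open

>> push(x='east')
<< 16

>> move(dir='east')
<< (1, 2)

>> sense(dir='east')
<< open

>> push(x='east')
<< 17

>> move(dir='east')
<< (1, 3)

>> sense(dir='east')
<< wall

>> sense(dir='north')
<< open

>> push(x='north')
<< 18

>> move(dir='north')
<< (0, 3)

>> sense(dir='west')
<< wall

>> sense(dir='east')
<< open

>> push(x='east')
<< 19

>> move(dir='east')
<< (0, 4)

>> sense(dir='east')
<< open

>> push(x='east')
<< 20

>> move(dir='east')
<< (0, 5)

>> sense(dir='east')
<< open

>> push(x='east')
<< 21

>> move(dir='east')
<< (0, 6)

>> sense(dir='south')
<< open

>> push(x='south')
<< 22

>> move(dir='south')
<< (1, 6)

>> sense(dir='west')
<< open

>> push(x='west')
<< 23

>> move(dir='west')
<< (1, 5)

>> sense(dir='south')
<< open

>> push(x='south')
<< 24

>> move(dir='south')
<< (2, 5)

>> sense(dir='west')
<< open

>> push(x='west')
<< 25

>> move(dir='west')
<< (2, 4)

>> pop()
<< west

>> move(dir='east')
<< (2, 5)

>> sense(dir='east')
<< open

>> push(x='east')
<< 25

>> move(dir='east')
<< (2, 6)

>> sense(dir='south')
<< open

>> push(x='south')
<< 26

>> move(dir='south')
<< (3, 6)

>> sense(dir='west')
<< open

>> push(x='west')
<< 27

>> move(dir='west')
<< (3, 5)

>> pop()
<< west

>> move(dir='east')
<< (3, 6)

>> sense(dir='south')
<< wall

>> pop()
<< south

>> move(dir='north')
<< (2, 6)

>> pop()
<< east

>> move(dir='west')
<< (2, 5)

>> pop()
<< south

>> move(dir='north')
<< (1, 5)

>> pop()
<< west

>> move(dir='east')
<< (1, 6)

>> pop()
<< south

>> move(dir='north')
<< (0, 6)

>> pop()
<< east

>> move(dir='west')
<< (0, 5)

>> pop()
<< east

>> move(dir='west')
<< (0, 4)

>> pop()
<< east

>> move(dir='west')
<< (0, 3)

>> pop()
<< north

>> move(dir='south')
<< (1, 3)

>> pop()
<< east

>> move(dir='west')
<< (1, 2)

>> pop()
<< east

>> move(dir='west')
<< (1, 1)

>> sense(dir='north')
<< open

>> push(x='north')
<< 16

>> move(dir='north')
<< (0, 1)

>> sense(dir='west')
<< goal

>> move(dir='west')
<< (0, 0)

Answer: (0, 0)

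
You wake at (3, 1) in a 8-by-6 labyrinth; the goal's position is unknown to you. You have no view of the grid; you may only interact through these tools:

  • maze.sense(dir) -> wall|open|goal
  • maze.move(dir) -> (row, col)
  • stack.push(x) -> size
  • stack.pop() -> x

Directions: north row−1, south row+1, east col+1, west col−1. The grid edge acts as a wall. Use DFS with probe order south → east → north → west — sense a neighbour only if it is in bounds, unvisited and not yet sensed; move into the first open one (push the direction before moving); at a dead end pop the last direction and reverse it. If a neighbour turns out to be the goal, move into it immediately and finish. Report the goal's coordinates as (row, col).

Act: sense[south]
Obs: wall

Act: sense[east]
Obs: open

Act: push[east]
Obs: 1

Act: move[east]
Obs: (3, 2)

Act: sense[south]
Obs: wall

Act: sense[east]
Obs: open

Act: push[east]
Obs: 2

Act: move[east]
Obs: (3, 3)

Act: sense[south]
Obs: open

Act: push[south]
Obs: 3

Act: move[south]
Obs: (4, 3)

Act: sense[south]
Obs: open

Act: push[south]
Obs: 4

Act: move[south]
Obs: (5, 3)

Act: sense[south]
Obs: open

Act: push[south]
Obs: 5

Act: move[south]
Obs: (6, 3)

Act: sense[south]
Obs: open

Act: push[south]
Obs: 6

Act: move[south]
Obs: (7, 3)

Act: sense[east]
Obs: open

Act: push[east]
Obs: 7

Act: move[east]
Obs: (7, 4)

Act: sense[east]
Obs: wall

Act: sense[north]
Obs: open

Act: push[north]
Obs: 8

Act: move[north]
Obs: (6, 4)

Act: sense[east]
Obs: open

Act: push[east]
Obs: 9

Act: move[east]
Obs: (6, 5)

Act: sense[north]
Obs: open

Act: push[north]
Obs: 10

Act: move[north]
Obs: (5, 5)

Act: sense[north]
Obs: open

Act: push[north]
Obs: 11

Act: move[north]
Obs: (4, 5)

Act: sense[north]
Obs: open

Act: push[north]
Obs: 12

Act: move[north]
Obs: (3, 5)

Act: sense[north]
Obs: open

Act: push[north]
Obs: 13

Act: move[north]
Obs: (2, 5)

Act: sense[north]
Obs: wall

Act: sense[west]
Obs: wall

Act: pop[]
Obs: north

Act: move[south]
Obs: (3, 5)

Act: sense[west]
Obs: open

Act: push[west]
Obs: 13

Act: move[west]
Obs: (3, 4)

Act: sense[south]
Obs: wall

Act: pop[]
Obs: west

Act: move[east]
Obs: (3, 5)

Act: pop[]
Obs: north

Act: move[south]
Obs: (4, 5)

Act: pop[]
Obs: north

Act: move[south]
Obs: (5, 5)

Act: sense[west]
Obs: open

Act: push[west]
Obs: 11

Act: move[west]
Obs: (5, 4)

Act: pop[]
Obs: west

Act: move[east]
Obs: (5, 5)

Act: pop[]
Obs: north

Act: move[south]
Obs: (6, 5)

Act: pop[]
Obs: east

Act: move[west]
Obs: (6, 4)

Act: pop[]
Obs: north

Act: move[south]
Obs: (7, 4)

Act: pop[]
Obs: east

Act: move[west]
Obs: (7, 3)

Act: sense[west]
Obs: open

Act: push[west]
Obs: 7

Act: move[west]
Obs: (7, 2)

Act: sense[north]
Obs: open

Act: push[north]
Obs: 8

Act: move[north]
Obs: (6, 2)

Act: sense[north]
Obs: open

Act: push[north]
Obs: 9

Act: move[north]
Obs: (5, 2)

Act: sense[west]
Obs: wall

Act: pop[]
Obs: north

Act: move[south]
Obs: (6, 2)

Act: sense[west]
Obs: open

Act: push[west]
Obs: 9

Act: move[west]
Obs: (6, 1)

Act: sense[south]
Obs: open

Act: push[south]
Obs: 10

Act: move[south]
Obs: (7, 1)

Act: sense[west]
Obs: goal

Act: move[west]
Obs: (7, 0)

Answer: (7, 0)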